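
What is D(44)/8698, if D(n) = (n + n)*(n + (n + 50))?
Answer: 6072/4349 ≈ 1.3962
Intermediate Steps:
D(n) = 2*n*(50 + 2*n) (D(n) = (2*n)*(n + (50 + n)) = (2*n)*(50 + 2*n) = 2*n*(50 + 2*n))
D(44)/8698 = (4*44*(25 + 44))/8698 = (4*44*69)*(1/8698) = 12144*(1/8698) = 6072/4349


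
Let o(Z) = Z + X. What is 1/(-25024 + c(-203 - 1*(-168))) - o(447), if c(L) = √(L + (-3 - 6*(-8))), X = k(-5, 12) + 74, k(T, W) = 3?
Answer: -164064560804/313100283 - √10/626200566 ≈ -524.00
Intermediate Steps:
X = 77 (X = 3 + 74 = 77)
o(Z) = 77 + Z (o(Z) = Z + 77 = 77 + Z)
c(L) = √(45 + L) (c(L) = √(L + (-3 + 48)) = √(L + 45) = √(45 + L))
1/(-25024 + c(-203 - 1*(-168))) - o(447) = 1/(-25024 + √(45 + (-203 - 1*(-168)))) - (77 + 447) = 1/(-25024 + √(45 + (-203 + 168))) - 1*524 = 1/(-25024 + √(45 - 35)) - 524 = 1/(-25024 + √10) - 524 = -524 + 1/(-25024 + √10)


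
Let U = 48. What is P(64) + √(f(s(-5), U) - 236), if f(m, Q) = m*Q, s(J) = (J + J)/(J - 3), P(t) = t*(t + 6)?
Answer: 4480 + 4*I*√11 ≈ 4480.0 + 13.266*I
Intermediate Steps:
P(t) = t*(6 + t)
s(J) = 2*J/(-3 + J) (s(J) = (2*J)/(-3 + J) = 2*J/(-3 + J))
f(m, Q) = Q*m
P(64) + √(f(s(-5), U) - 236) = 64*(6 + 64) + √(48*(2*(-5)/(-3 - 5)) - 236) = 64*70 + √(48*(2*(-5)/(-8)) - 236) = 4480 + √(48*(2*(-5)*(-⅛)) - 236) = 4480 + √(48*(5/4) - 236) = 4480 + √(60 - 236) = 4480 + √(-176) = 4480 + 4*I*√11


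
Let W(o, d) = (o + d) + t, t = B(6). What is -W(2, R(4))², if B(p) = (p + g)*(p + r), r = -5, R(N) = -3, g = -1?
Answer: -16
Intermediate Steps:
B(p) = (-1 + p)*(-5 + p) (B(p) = (p - 1)*(p - 5) = (-1 + p)*(-5 + p))
t = 5 (t = 5 + 6² - 6*6 = 5 + 36 - 36 = 5)
W(o, d) = 5 + d + o (W(o, d) = (o + d) + 5 = (d + o) + 5 = 5 + d + o)
-W(2, R(4))² = -(5 - 3 + 2)² = -1*4² = -1*16 = -16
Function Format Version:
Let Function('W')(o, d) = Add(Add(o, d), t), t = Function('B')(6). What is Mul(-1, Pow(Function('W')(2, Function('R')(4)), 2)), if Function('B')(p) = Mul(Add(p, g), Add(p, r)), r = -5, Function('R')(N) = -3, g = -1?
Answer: -16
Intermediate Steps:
Function('B')(p) = Mul(Add(-1, p), Add(-5, p)) (Function('B')(p) = Mul(Add(p, -1), Add(p, -5)) = Mul(Add(-1, p), Add(-5, p)))
t = 5 (t = Add(5, Pow(6, 2), Mul(-6, 6)) = Add(5, 36, -36) = 5)
Function('W')(o, d) = Add(5, d, o) (Function('W')(o, d) = Add(Add(o, d), 5) = Add(Add(d, o), 5) = Add(5, d, o))
Mul(-1, Pow(Function('W')(2, Function('R')(4)), 2)) = Mul(-1, Pow(Add(5, -3, 2), 2)) = Mul(-1, Pow(4, 2)) = Mul(-1, 16) = -16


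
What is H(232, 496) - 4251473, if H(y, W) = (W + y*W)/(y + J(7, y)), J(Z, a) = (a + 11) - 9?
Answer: -4251225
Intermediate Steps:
J(Z, a) = 2 + a (J(Z, a) = (11 + a) - 9 = 2 + a)
H(y, W) = (W + W*y)/(2 + 2*y) (H(y, W) = (W + y*W)/(y + (2 + y)) = (W + W*y)/(2 + 2*y))
H(232, 496) - 4251473 = (1/2)*496 - 4251473 = 248 - 4251473 = -4251225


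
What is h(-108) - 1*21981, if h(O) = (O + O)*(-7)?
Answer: -20469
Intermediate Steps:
h(O) = -14*O (h(O) = (2*O)*(-7) = -14*O)
h(-108) - 1*21981 = -14*(-108) - 1*21981 = 1512 - 21981 = -20469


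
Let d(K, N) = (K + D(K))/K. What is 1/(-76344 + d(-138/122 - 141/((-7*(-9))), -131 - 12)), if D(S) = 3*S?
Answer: -1/76340 ≈ -1.3099e-5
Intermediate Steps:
d(K, N) = 4 (d(K, N) = (K + 3*K)/K = (4*K)/K = 4)
1/(-76344 + d(-138/122 - 141/((-7*(-9))), -131 - 12)) = 1/(-76344 + 4) = 1/(-76340) = -1/76340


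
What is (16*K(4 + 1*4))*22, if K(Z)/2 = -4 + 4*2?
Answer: 2816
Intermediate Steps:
K(Z) = 8 (K(Z) = 2*(-4 + 4*2) = 2*(-4 + 8) = 2*4 = 8)
(16*K(4 + 1*4))*22 = (16*8)*22 = 128*22 = 2816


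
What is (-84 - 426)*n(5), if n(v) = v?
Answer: -2550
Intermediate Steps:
(-84 - 426)*n(5) = (-84 - 426)*5 = -510*5 = -2550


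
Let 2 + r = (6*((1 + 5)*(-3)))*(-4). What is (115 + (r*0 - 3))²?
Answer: 12544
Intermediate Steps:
r = 430 (r = -2 + (6*((1 + 5)*(-3)))*(-4) = -2 + (6*(6*(-3)))*(-4) = -2 + (6*(-18))*(-4) = -2 - 108*(-4) = -2 + 432 = 430)
(115 + (r*0 - 3))² = (115 + (430*0 - 3))² = (115 + (0 - 3))² = (115 - 3)² = 112² = 12544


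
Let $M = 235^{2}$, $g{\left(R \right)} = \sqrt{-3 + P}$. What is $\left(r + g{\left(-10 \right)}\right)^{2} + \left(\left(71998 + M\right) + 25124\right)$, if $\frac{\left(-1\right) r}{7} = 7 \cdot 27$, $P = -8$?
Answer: $1902665 - 2646 i \sqrt{11} \approx 1.9027 \cdot 10^{6} - 8775.8 i$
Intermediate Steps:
$r = -1323$ ($r = - 7 \cdot 7 \cdot 27 = \left(-7\right) 189 = -1323$)
$g{\left(R \right)} = i \sqrt{11}$ ($g{\left(R \right)} = \sqrt{-3 - 8} = \sqrt{-11} = i \sqrt{11}$)
$M = 55225$
$\left(r + g{\left(-10 \right)}\right)^{2} + \left(\left(71998 + M\right) + 25124\right) = \left(-1323 + i \sqrt{11}\right)^{2} + \left(\left(71998 + 55225\right) + 25124\right) = \left(-1323 + i \sqrt{11}\right)^{2} + \left(127223 + 25124\right) = \left(-1323 + i \sqrt{11}\right)^{2} + 152347 = 152347 + \left(-1323 + i \sqrt{11}\right)^{2}$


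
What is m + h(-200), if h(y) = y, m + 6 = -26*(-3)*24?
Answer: 1666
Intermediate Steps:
m = 1866 (m = -6 - 26*(-3)*24 = -6 + 78*24 = -6 + 1872 = 1866)
m + h(-200) = 1866 - 200 = 1666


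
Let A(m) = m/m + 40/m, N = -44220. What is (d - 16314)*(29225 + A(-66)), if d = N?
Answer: -19460429964/11 ≈ -1.7691e+9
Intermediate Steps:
A(m) = 1 + 40/m
d = -44220
(d - 16314)*(29225 + A(-66)) = (-44220 - 16314)*(29225 + (40 - 66)/(-66)) = -60534*(29225 - 1/66*(-26)) = -60534*(29225 + 13/33) = -60534*964438/33 = -19460429964/11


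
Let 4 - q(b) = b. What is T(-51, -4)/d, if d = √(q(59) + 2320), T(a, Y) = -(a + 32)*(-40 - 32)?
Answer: -456*√2265/755 ≈ -28.744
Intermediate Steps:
T(a, Y) = 2304 + 72*a (T(a, Y) = -(32 + a)*(-72) = -(-2304 - 72*a) = 2304 + 72*a)
q(b) = 4 - b
d = √2265 (d = √((4 - 1*59) + 2320) = √((4 - 59) + 2320) = √(-55 + 2320) = √2265 ≈ 47.592)
T(-51, -4)/d = (2304 + 72*(-51))/(√2265) = (2304 - 3672)*(√2265/2265) = -456*√2265/755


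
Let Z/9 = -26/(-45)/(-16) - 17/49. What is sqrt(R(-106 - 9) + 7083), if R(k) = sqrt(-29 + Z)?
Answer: sqrt(34706700 + 35*I*sqrt(635970))/70 ≈ 84.161 + 0.033842*I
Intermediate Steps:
Z = -6757/1960 (Z = 9*(-26/(-45)/(-16) - 17/49) = 9*(-26*(-1/45)*(-1/16) - 17*1/49) = 9*((26/45)*(-1/16) - 17/49) = 9*(-13/360 - 17/49) = 9*(-6757/17640) = -6757/1960 ≈ -3.4474)
R(k) = I*sqrt(635970)/140 (R(k) = sqrt(-29 - 6757/1960) = sqrt(-63597/1960) = I*sqrt(635970)/140)
sqrt(R(-106 - 9) + 7083) = sqrt(I*sqrt(635970)/140 + 7083) = sqrt(7083 + I*sqrt(635970)/140)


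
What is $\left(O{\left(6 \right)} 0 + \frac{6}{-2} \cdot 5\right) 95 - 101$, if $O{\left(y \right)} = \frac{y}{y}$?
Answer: $-1526$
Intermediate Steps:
$O{\left(y \right)} = 1$
$\left(O{\left(6 \right)} 0 + \frac{6}{-2} \cdot 5\right) 95 - 101 = \left(1 \cdot 0 + \frac{6}{-2} \cdot 5\right) 95 - 101 = \left(0 + 6 \left(- \frac{1}{2}\right) 5\right) 95 - 101 = \left(0 - 15\right) 95 - 101 = \left(-15\right) 95 - 101 = -1425 - 101 = -1526$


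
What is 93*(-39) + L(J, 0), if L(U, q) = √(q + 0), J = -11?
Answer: -3627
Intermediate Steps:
L(U, q) = √q
93*(-39) + L(J, 0) = 93*(-39) + √0 = -3627 + 0 = -3627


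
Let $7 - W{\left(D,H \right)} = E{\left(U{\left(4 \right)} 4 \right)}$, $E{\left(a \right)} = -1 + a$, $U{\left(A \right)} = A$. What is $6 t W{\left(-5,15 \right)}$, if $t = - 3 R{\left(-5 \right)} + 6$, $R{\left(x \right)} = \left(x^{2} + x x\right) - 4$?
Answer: $6336$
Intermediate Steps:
$W{\left(D,H \right)} = -8$ ($W{\left(D,H \right)} = 7 - \left(-1 + 4 \cdot 4\right) = 7 - \left(-1 + 16\right) = 7 - 15 = -8$)
$R{\left(x \right)} = -4 + 2 x^{2}$ ($R{\left(x \right)} = \left(x^{2} + x^{2}\right) - 4 = 2 x^{2} - 4 = -4 + 2 x^{2}$)
$t = -132$ ($t = - 3 \left(-4 + 2 \left(-5\right)^{2}\right) + 6 = - 3 \left(-4 + 2 \cdot 25\right) + 6 = - 3 \left(-4 + 50\right) + 6 = \left(-3\right) 46 + 6 = -138 + 6 = -132$)
$6 t W{\left(-5,15 \right)} = 6 \left(-132\right) \left(-8\right) = \left(-792\right) \left(-8\right) = 6336$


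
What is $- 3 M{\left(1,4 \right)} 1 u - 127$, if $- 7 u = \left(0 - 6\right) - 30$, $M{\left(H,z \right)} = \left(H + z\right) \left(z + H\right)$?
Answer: $- \frac{3589}{7} \approx -512.71$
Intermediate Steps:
$M{\left(H,z \right)} = \left(H + z\right)^{2}$ ($M{\left(H,z \right)} = \left(H + z\right) \left(H + z\right) = \left(H + z\right)^{2}$)
$u = \frac{36}{7}$ ($u = - \frac{\left(0 - 6\right) - 30}{7} = - \frac{-6 - 30}{7} = \left(- \frac{1}{7}\right) \left(-36\right) = \frac{36}{7} \approx 5.1429$)
$- 3 M{\left(1,4 \right)} 1 u - 127 = - 3 \left(1 + 4\right)^{2} \cdot 1 \cdot \frac{36}{7} - 127 = - 3 \cdot 5^{2} \cdot 1 \cdot \frac{36}{7} - 127 = \left(-3\right) 25 \cdot 1 \cdot \frac{36}{7} - 127 = \left(-75\right) 1 \cdot \frac{36}{7} - 127 = \left(-75\right) \frac{36}{7} - 127 = - \frac{2700}{7} - 127 = - \frac{3589}{7}$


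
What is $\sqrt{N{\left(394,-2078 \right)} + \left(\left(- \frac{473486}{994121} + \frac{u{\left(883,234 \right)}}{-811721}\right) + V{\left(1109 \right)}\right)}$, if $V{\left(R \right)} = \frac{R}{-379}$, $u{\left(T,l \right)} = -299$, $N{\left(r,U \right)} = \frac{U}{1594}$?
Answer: $\frac{i \sqrt{279582062941204734478708658232135445}}{243749403236993183} \approx 2.1693 i$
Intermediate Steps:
$N{\left(r,U \right)} = \frac{U}{1594}$ ($N{\left(r,U \right)} = U \frac{1}{1594} = \frac{U}{1594}$)
$V{\left(R \right)} = - \frac{R}{379}$ ($V{\left(R \right)} = R \left(- \frac{1}{379}\right) = - \frac{R}{379}$)
$\sqrt{N{\left(394,-2078 \right)} + \left(\left(- \frac{473486}{994121} + \frac{u{\left(883,234 \right)}}{-811721}\right) + V{\left(1109 \right)}\right)} = \sqrt{\frac{1}{1594} \left(-2078\right) - \frac{1040457969354302}{305833630159339}} = \sqrt{- \frac{1039}{797} - \frac{1040457969354302}{305833630159339}} = \sqrt{- \frac{1147006143310931915}{243749403236993183}} = \frac{i \sqrt{279582062941204734478708658232135445}}{243749403236993183}$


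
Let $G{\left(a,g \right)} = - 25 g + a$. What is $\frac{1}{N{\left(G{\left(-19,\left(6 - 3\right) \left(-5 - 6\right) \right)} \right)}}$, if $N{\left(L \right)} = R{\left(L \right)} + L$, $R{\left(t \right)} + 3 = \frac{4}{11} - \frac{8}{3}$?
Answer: $\frac{33}{26423} \approx 0.0012489$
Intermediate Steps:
$G{\left(a,g \right)} = a - 25 g$
$R{\left(t \right)} = - \frac{175}{33}$ ($R{\left(t \right)} = -3 + \left(\frac{4}{11} - \frac{8}{3}\right) = -3 - \frac{76}{33} = - \frac{175}{33}$)
$N{\left(L \right)} = - \frac{175}{33} + L$
$\frac{1}{N{\left(G{\left(-19,\left(6 - 3\right) \left(-5 - 6\right) \right)} \right)}} = \frac{1}{- \frac{175}{33} - \left(19 + 25 \left(6 - 3\right) \left(-5 - 6\right)\right)} = \frac{1}{- \frac{175}{33} - \left(19 + 25 \cdot 3 \left(-11\right)\right)} = \frac{1}{- \frac{175}{33} - -806} = \frac{1}{- \frac{175}{33} + \left(-19 + 825\right)} = \frac{1}{- \frac{175}{33} + 806} = \frac{1}{\frac{26423}{33}} = \frac{33}{26423}$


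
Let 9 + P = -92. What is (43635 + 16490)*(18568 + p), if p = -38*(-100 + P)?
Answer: 1575635750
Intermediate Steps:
P = -101 (P = -9 - 92 = -101)
p = 7638 (p = -38*(-100 - 101) = -38*(-201) = 7638)
(43635 + 16490)*(18568 + p) = (43635 + 16490)*(18568 + 7638) = 60125*26206 = 1575635750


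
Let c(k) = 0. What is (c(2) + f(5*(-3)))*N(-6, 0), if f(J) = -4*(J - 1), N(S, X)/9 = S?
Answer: -3456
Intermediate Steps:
N(S, X) = 9*S
f(J) = 4 - 4*J (f(J) = -4*(-1 + J) = 4 - 4*J)
(c(2) + f(5*(-3)))*N(-6, 0) = (0 + (4 - 20*(-3)))*(9*(-6)) = (0 + (4 - 4*(-15)))*(-54) = (0 + (4 + 60))*(-54) = (0 + 64)*(-54) = 64*(-54) = -3456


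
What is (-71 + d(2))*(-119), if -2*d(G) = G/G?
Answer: 17017/2 ≈ 8508.5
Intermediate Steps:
d(G) = -1/2 (d(G) = -G/(2*G) = -1/2*1 = -1/2)
(-71 + d(2))*(-119) = (-71 - 1/2)*(-119) = -143/2*(-119) = 17017/2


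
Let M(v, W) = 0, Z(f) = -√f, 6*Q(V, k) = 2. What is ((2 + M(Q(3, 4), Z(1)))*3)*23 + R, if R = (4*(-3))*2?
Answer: 114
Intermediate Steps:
Q(V, k) = ⅓ (Q(V, k) = (⅙)*2 = ⅓)
R = -24 (R = -12*2 = -24)
((2 + M(Q(3, 4), Z(1)))*3)*23 + R = ((2 + 0)*3)*23 - 24 = (2*3)*23 - 24 = 6*23 - 24 = 138 - 24 = 114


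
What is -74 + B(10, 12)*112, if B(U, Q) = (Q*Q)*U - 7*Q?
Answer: 151798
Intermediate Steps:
B(U, Q) = -7*Q + U*Q**2 (B(U, Q) = Q**2*U - 7*Q = U*Q**2 - 7*Q = -7*Q + U*Q**2)
-74 + B(10, 12)*112 = -74 + (12*(-7 + 12*10))*112 = -74 + (12*(-7 + 120))*112 = -74 + (12*113)*112 = -74 + 1356*112 = -74 + 151872 = 151798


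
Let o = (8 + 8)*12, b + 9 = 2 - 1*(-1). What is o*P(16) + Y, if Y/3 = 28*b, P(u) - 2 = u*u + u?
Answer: 52104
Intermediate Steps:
P(u) = 2 + u + u**2 (P(u) = 2 + (u*u + u) = 2 + (u**2 + u) = 2 + (u + u**2) = 2 + u + u**2)
b = -6 (b = -9 + (2 - 1*(-1)) = -9 + (2 + 1) = -9 + 3 = -6)
o = 192 (o = 16*12 = 192)
Y = -504 (Y = 3*(28*(-6)) = 3*(-168) = -504)
o*P(16) + Y = 192*(2 + 16 + 16**2) - 504 = 192*(2 + 16 + 256) - 504 = 192*274 - 504 = 52608 - 504 = 52104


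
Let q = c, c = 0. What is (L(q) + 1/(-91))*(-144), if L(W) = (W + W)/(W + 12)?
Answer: 144/91 ≈ 1.5824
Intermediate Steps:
q = 0
L(W) = 2*W/(12 + W) (L(W) = (2*W)/(12 + W) = 2*W/(12 + W))
(L(q) + 1/(-91))*(-144) = (2*0/(12 + 0) + 1/(-91))*(-144) = (2*0/12 - 1/91)*(-144) = (2*0*(1/12) - 1/91)*(-144) = (0 - 1/91)*(-144) = -1/91*(-144) = 144/91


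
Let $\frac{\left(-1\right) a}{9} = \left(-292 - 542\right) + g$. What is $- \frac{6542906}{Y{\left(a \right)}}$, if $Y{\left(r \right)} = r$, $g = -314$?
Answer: $- \frac{3271453}{5166} \approx -633.27$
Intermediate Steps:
$a = 10332$ ($a = - 9 \left(\left(-292 - 542\right) - 314\right) = - 9 \left(-834 - 314\right) = \left(-9\right) \left(-1148\right) = 10332$)
$- \frac{6542906}{Y{\left(a \right)}} = - \frac{6542906}{10332} = \left(-6542906\right) \frac{1}{10332} = - \frac{3271453}{5166}$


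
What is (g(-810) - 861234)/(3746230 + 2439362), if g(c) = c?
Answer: -71837/515466 ≈ -0.13936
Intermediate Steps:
(g(-810) - 861234)/(3746230 + 2439362) = (-810 - 861234)/(3746230 + 2439362) = -862044/6185592 = -862044*1/6185592 = -71837/515466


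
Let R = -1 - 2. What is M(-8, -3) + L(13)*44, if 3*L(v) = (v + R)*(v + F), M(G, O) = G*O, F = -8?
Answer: 2272/3 ≈ 757.33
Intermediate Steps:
R = -3
L(v) = (-8 + v)*(-3 + v)/3 (L(v) = ((v - 3)*(v - 8))/3 = ((-3 + v)*(-8 + v))/3 = ((-8 + v)*(-3 + v))/3 = (-8 + v)*(-3 + v)/3)
M(-8, -3) + L(13)*44 = -8*(-3) + (8 - 11/3*13 + (⅓)*13²)*44 = 24 + (8 - 143/3 + (⅓)*169)*44 = 24 + (8 - 143/3 + 169/3)*44 = 24 + (50/3)*44 = 24 + 2200/3 = 2272/3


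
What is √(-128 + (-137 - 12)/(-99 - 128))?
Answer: I*√6561889/227 ≈ 11.285*I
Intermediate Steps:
√(-128 + (-137 - 12)/(-99 - 128)) = √(-128 - 149/(-227)) = √(-128 - 149*(-1/227)) = √(-128 + 149/227) = √(-28907/227) = I*√6561889/227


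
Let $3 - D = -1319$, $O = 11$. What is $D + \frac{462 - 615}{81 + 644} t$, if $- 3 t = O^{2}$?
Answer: $\frac{964621}{725} \approx 1330.5$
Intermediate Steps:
$t = - \frac{121}{3}$ ($t = - \frac{11^{2}}{3} = \left(- \frac{1}{3}\right) 121 = - \frac{121}{3} \approx -40.333$)
$D = 1322$ ($D = 3 - -1319 = 3 + 1319 = 1322$)
$D + \frac{462 - 615}{81 + 644} t = 1322 + \frac{462 - 615}{81 + 644} \left(- \frac{121}{3}\right) = 1322 + - \frac{153}{725} \left(- \frac{121}{3}\right) = 1322 + \left(-153\right) \frac{1}{725} \left(- \frac{121}{3}\right) = 1322 - - \frac{6171}{725} = 1322 + \frac{6171}{725} = \frac{964621}{725}$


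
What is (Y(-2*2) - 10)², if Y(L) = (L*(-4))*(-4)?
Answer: 5476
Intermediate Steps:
Y(L) = 16*L (Y(L) = -4*L*(-4) = 16*L)
(Y(-2*2) - 10)² = (16*(-2*2) - 10)² = (16*(-4) - 10)² = (-64 - 10)² = (-74)² = 5476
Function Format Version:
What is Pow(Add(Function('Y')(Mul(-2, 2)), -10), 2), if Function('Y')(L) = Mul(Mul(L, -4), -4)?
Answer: 5476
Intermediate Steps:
Function('Y')(L) = Mul(16, L) (Function('Y')(L) = Mul(Mul(-4, L), -4) = Mul(16, L))
Pow(Add(Function('Y')(Mul(-2, 2)), -10), 2) = Pow(Add(Mul(16, Mul(-2, 2)), -10), 2) = Pow(Add(Mul(16, -4), -10), 2) = Pow(Add(-64, -10), 2) = Pow(-74, 2) = 5476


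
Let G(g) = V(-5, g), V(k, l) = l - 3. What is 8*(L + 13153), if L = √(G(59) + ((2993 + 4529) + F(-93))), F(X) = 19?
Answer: 105224 + 8*√7597 ≈ 1.0592e+5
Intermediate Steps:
V(k, l) = -3 + l
G(g) = -3 + g
L = √7597 (L = √((-3 + 59) + ((2993 + 4529) + 19)) = √(56 + (7522 + 19)) = √(56 + 7541) = √7597 ≈ 87.161)
8*(L + 13153) = 8*(√7597 + 13153) = 8*(13153 + √7597) = 105224 + 8*√7597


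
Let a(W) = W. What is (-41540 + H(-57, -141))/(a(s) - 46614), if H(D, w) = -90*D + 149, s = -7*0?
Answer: 711/914 ≈ 0.77790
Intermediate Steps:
s = 0
H(D, w) = 149 - 90*D
(-41540 + H(-57, -141))/(a(s) - 46614) = (-41540 + (149 - 90*(-57)))/(0 - 46614) = (-41540 + (149 + 5130))/(-46614) = (-41540 + 5279)*(-1/46614) = -36261*(-1/46614) = 711/914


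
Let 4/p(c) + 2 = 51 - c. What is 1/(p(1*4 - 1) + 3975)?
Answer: 23/91427 ≈ 0.00025157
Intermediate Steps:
p(c) = 4/(49 - c) (p(c) = 4/(-2 + (51 - c)) = 4/(49 - c))
1/(p(1*4 - 1) + 3975) = 1/(-4/(-49 + (1*4 - 1)) + 3975) = 1/(-4/(-49 + (4 - 1)) + 3975) = 1/(-4/(-49 + 3) + 3975) = 1/(-4/(-46) + 3975) = 1/(-4*(-1/46) + 3975) = 1/(2/23 + 3975) = 1/(91427/23) = 23/91427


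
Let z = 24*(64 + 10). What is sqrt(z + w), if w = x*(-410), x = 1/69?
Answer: sqrt(8427246)/69 ≈ 42.072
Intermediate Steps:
x = 1/69 ≈ 0.014493
z = 1776 (z = 24*74 = 1776)
w = -410/69 (w = (1/69)*(-410) = -410/69 ≈ -5.9420)
sqrt(z + w) = sqrt(1776 - 410/69) = sqrt(122134/69) = sqrt(8427246)/69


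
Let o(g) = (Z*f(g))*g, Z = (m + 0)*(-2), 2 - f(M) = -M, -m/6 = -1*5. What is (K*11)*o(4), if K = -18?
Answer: 285120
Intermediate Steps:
m = 30 (m = -(-6)*5 = -6*(-5) = 30)
f(M) = 2 + M (f(M) = 2 - (-1)*M = 2 + M)
Z = -60 (Z = (30 + 0)*(-2) = 30*(-2) = -60)
o(g) = g*(-120 - 60*g) (o(g) = (-60*(2 + g))*g = (-120 - 60*g)*g = g*(-120 - 60*g))
(K*11)*o(4) = (-18*11)*(-60*4*(2 + 4)) = -(-11880)*4*6 = -198*(-1440) = 285120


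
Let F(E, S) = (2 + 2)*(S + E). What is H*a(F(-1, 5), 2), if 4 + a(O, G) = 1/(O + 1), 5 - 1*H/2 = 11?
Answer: 804/17 ≈ 47.294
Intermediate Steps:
F(E, S) = 4*E + 4*S (F(E, S) = 4*(E + S) = 4*E + 4*S)
H = -12 (H = 10 - 2*11 = 10 - 22 = -12)
a(O, G) = -4 + 1/(1 + O) (a(O, G) = -4 + 1/(O + 1) = -4 + 1/(1 + O))
H*a(F(-1, 5), 2) = -12*(-3 - 4*(4*(-1) + 4*5))/(1 + (4*(-1) + 4*5)) = -12*(-3 - 4*(-4 + 20))/(1 + (-4 + 20)) = -12*(-3 - 4*16)/(1 + 16) = -12*(-3 - 64)/17 = -12*(-67)/17 = -12*(-67/17) = 804/17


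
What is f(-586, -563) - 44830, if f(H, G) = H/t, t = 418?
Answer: -9369763/209 ≈ -44831.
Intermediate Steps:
f(H, G) = H/418
f(-586, -563) - 44830 = (1/418)*(-586) - 44830 = -293/209 - 44830 = -9369763/209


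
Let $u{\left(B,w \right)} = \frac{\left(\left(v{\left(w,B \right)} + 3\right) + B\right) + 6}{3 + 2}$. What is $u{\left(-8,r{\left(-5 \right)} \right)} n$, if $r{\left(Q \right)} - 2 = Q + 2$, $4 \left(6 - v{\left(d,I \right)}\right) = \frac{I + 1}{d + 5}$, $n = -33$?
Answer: $- \frac{3927}{80} \approx -49.088$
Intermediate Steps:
$v{\left(d,I \right)} = 6 - \frac{1 + I}{4 \left(5 + d\right)}$ ($v{\left(d,I \right)} = 6 - \frac{\left(I + 1\right) \frac{1}{d + 5}}{4} = 6 - \frac{\left(1 + I\right) \frac{1}{5 + d}}{4} = 6 - \frac{\frac{1}{5 + d} \left(1 + I\right)}{4} = 6 - \frac{1 + I}{4 \left(5 + d\right)}$)
$r{\left(Q \right)} = 4 + Q$ ($r{\left(Q \right)} = 2 + \left(Q + 2\right) = 2 + \left(2 + Q\right) = 4 + Q$)
$u{\left(B,w \right)} = \frac{9}{5} + \frac{B}{5} + \frac{119 - B + 24 w}{20 \left(5 + w\right)}$ ($u{\left(B,w \right)} = \frac{\left(\left(\frac{119 - B + 24 w}{4 \left(5 + w\right)} + 3\right) + B\right) + 6}{3 + 2} = \frac{\left(\left(3 + \frac{119 - B + 24 w}{4 \left(5 + w\right)}\right) + B\right) + 6}{5} = \left(\left(3 + B + \frac{119 - B + 24 w}{4 \left(5 + w\right)}\right) + 6\right) \frac{1}{5} = \left(9 + B + \frac{119 - B + 24 w}{4 \left(5 + w\right)}\right) \frac{1}{5} = \frac{9}{5} + \frac{B}{5} + \frac{119 - B + 24 w}{20 \left(5 + w\right)}$)
$u{\left(-8,r{\left(-5 \right)} \right)} n = \frac{299 + 19 \left(-8\right) + 60 \left(4 - 5\right) + 4 \left(-8\right) \left(4 - 5\right)}{20 \left(5 + \left(4 - 5\right)\right)} \left(-33\right) = \frac{299 - 152 + 60 \left(-1\right) + 4 \left(-8\right) \left(-1\right)}{20 \left(5 - 1\right)} \left(-33\right) = \frac{299 - 152 - 60 + 32}{20 \cdot 4} \left(-33\right) = \frac{1}{20} \cdot \frac{1}{4} \cdot 119 \left(-33\right) = \frac{119}{80} \left(-33\right) = - \frac{3927}{80}$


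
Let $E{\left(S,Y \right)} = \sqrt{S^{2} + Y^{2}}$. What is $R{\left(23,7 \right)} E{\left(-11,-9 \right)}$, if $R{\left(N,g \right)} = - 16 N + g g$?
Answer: $- 319 \sqrt{202} \approx -4533.8$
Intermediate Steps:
$R{\left(N,g \right)} = g^{2} - 16 N$ ($R{\left(N,g \right)} = - 16 N + g^{2} = g^{2} - 16 N$)
$R{\left(23,7 \right)} E{\left(-11,-9 \right)} = \left(7^{2} - 368\right) \sqrt{\left(-11\right)^{2} + \left(-9\right)^{2}} = \left(49 - 368\right) \sqrt{121 + 81} = - 319 \sqrt{202}$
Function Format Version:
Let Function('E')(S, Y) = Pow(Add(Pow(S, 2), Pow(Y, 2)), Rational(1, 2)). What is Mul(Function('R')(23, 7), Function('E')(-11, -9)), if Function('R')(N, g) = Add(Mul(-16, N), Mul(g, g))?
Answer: Mul(-319, Pow(202, Rational(1, 2))) ≈ -4533.8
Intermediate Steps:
Function('R')(N, g) = Add(Pow(g, 2), Mul(-16, N)) (Function('R')(N, g) = Add(Mul(-16, N), Pow(g, 2)) = Add(Pow(g, 2), Mul(-16, N)))
Mul(Function('R')(23, 7), Function('E')(-11, -9)) = Mul(Add(Pow(7, 2), Mul(-16, 23)), Pow(Add(Pow(-11, 2), Pow(-9, 2)), Rational(1, 2))) = Mul(Add(49, -368), Pow(Add(121, 81), Rational(1, 2))) = Mul(-319, Pow(202, Rational(1, 2)))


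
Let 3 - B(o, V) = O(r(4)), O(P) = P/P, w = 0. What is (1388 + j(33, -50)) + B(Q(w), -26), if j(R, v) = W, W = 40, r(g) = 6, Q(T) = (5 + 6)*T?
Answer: 1430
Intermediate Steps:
Q(T) = 11*T
O(P) = 1
j(R, v) = 40
B(o, V) = 2 (B(o, V) = 3 - 1*1 = 3 - 1 = 2)
(1388 + j(33, -50)) + B(Q(w), -26) = (1388 + 40) + 2 = 1428 + 2 = 1430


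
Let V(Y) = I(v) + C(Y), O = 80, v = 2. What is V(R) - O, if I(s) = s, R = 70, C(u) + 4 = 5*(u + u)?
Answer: 618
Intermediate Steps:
C(u) = -4 + 10*u (C(u) = -4 + 5*(u + u) = -4 + 5*(2*u) = -4 + 10*u)
V(Y) = -2 + 10*Y (V(Y) = 2 + (-4 + 10*Y) = -2 + 10*Y)
V(R) - O = (-2 + 10*70) - 1*80 = (-2 + 700) - 80 = 698 - 80 = 618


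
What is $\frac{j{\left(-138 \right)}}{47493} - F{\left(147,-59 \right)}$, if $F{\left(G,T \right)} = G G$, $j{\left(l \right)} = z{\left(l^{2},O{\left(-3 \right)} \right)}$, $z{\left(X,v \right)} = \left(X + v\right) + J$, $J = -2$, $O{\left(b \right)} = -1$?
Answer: $- \frac{342085732}{15831} \approx -21609.0$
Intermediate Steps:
$z{\left(X,v \right)} = -2 + X + v$ ($z{\left(X,v \right)} = \left(X + v\right) - 2 = -2 + X + v$)
$j{\left(l \right)} = -3 + l^{2}$ ($j{\left(l \right)} = -2 + l^{2} - 1 = -3 + l^{2}$)
$F{\left(G,T \right)} = G^{2}$
$\frac{j{\left(-138 \right)}}{47493} - F{\left(147,-59 \right)} = \frac{-3 + \left(-138\right)^{2}}{47493} - 147^{2} = \left(-3 + 19044\right) \frac{1}{47493} - 21609 = 19041 \cdot \frac{1}{47493} - 21609 = \frac{6347}{15831} - 21609 = - \frac{342085732}{15831}$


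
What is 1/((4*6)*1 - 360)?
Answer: -1/336 ≈ -0.0029762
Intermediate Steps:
1/((4*6)*1 - 360) = 1/(24*1 - 360) = 1/(24 - 360) = 1/(-336) = -1/336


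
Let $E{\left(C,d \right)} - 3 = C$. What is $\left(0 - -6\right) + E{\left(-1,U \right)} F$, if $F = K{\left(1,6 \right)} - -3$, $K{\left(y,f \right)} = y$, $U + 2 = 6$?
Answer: $14$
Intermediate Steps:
$U = 4$ ($U = -2 + 6 = 4$)
$E{\left(C,d \right)} = 3 + C$
$F = 4$ ($F = 1 - -3 = 1 + 3 = 4$)
$\left(0 - -6\right) + E{\left(-1,U \right)} F = \left(0 - -6\right) + \left(3 - 1\right) 4 = \left(0 + 6\right) + 2 \cdot 4 = 6 + 8 = 14$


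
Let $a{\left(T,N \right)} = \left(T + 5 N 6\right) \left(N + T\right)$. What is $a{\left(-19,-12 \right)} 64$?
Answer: $751936$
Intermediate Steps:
$a{\left(T,N \right)} = \left(N + T\right) \left(T + 30 N\right)$ ($a{\left(T,N \right)} = \left(T + 30 N\right) \left(N + T\right) = \left(N + T\right) \left(T + 30 N\right)$)
$a{\left(-19,-12 \right)} 64 = \left(\left(-19\right)^{2} + 30 \left(-12\right)^{2} + 31 \left(-12\right) \left(-19\right)\right) 64 = \left(361 + 30 \cdot 144 + 7068\right) 64 = \left(361 + 4320 + 7068\right) 64 = 11749 \cdot 64 = 751936$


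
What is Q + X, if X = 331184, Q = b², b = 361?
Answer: 461505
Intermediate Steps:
Q = 130321 (Q = 361² = 130321)
Q + X = 130321 + 331184 = 461505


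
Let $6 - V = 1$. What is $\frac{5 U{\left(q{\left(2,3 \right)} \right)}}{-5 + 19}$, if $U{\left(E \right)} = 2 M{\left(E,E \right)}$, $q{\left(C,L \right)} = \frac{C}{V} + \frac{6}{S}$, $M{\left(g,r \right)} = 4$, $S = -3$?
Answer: $\frac{20}{7} \approx 2.8571$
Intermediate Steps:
$V = 5$ ($V = 6 - 1 = 5$)
$q{\left(C,L \right)} = -2 + \frac{C}{5}$ ($q{\left(C,L \right)} = \frac{C}{5} + \frac{6}{-3} = C \frac{1}{5} + 6 \left(- \frac{1}{3}\right) = \frac{C}{5} - 2 = -2 + \frac{C}{5}$)
$U{\left(E \right)} = 8$ ($U{\left(E \right)} = 2 \cdot 4 = 8$)
$\frac{5 U{\left(q{\left(2,3 \right)} \right)}}{-5 + 19} = \frac{5 \cdot 8}{-5 + 19} = \frac{40}{14} = 40 \cdot \frac{1}{14} = \frac{20}{7}$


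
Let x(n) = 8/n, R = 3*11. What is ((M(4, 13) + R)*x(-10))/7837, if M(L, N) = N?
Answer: -184/39185 ≈ -0.0046957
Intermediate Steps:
R = 33
((M(4, 13) + R)*x(-10))/7837 = ((13 + 33)*(8/(-10)))/7837 = (46*(8*(-⅒)))*(1/7837) = (46*(-⅘))*(1/7837) = -184/5*1/7837 = -184/39185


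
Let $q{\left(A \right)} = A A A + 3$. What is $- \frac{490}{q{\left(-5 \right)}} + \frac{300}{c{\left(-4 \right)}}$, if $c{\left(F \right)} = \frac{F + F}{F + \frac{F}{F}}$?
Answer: $\frac{14215}{122} \approx 116.52$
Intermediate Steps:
$q{\left(A \right)} = 3 + A^{3}$ ($q{\left(A \right)} = A^{2} A + 3 = A^{3} + 3 = 3 + A^{3}$)
$c{\left(F \right)} = \frac{2 F}{1 + F}$ ($c{\left(F \right)} = \frac{2 F}{F + 1} = \frac{2 F}{1 + F}$)
$- \frac{490}{q{\left(-5 \right)}} + \frac{300}{c{\left(-4 \right)}} = - \frac{490}{3 + \left(-5\right)^{3}} + \frac{300}{2 \left(-4\right) \frac{1}{1 - 4}} = - \frac{490}{3 - 125} + \frac{300}{2 \left(-4\right) \frac{1}{-3}} = - \frac{490}{-122} + \frac{300}{2 \left(-4\right) \left(- \frac{1}{3}\right)} = \left(-490\right) \left(- \frac{1}{122}\right) + \frac{300}{\frac{8}{3}} = \frac{245}{61} + 300 \cdot \frac{3}{8} = \frac{245}{61} + \frac{225}{2} = \frac{14215}{122}$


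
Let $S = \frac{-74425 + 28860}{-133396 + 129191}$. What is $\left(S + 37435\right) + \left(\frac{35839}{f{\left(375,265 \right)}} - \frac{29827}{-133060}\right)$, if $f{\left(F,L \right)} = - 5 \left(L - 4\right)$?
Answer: $\frac{37685434491911}{1007131140} \approx 37419.0$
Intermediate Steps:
$f{\left(F,L \right)} = 20 - 5 L$ ($f{\left(F,L \right)} = - 5 \left(-4 + L\right) = 20 - 5 L$)
$S = \frac{9113}{841}$ ($S = - \frac{45565}{-4205} = \left(-45565\right) \left(- \frac{1}{4205}\right) = \frac{9113}{841} \approx 10.836$)
$\left(S + 37435\right) + \left(\frac{35839}{f{\left(375,265 \right)}} - \frac{29827}{-133060}\right) = \left(\frac{9113}{841} + 37435\right) + \left(\frac{35839}{20 - 1325} - \frac{29827}{-133060}\right) = \frac{31491948}{841} + \left(\frac{35839}{20 - 1325} - - \frac{29827}{133060}\right) = \frac{31491948}{841} + \left(\frac{35839}{-1305} + \frac{29827}{133060}\right) = \frac{31491948}{841} + \left(35839 \left(- \frac{1}{1305}\right) + \frac{29827}{133060}\right) = \frac{31491948}{841} + \left(- \frac{35839}{1305} + \frac{29827}{133060}\right) = \frac{31491948}{841} - \frac{945962621}{34728660} = \frac{37685434491911}{1007131140}$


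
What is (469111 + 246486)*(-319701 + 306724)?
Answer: -9286302269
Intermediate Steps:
(469111 + 246486)*(-319701 + 306724) = 715597*(-12977) = -9286302269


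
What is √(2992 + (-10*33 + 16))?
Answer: √2678 ≈ 51.749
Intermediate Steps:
√(2992 + (-10*33 + 16)) = √(2992 + (-330 + 16)) = √(2992 - 314) = √2678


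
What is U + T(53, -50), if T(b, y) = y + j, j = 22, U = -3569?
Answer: -3597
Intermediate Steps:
T(b, y) = 22 + y (T(b, y) = y + 22 = 22 + y)
U + T(53, -50) = -3569 + (22 - 50) = -3569 - 28 = -3597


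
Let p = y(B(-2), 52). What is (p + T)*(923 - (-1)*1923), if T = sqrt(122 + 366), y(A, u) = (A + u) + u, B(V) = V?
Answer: 290292 + 5692*sqrt(122) ≈ 3.5316e+5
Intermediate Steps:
y(A, u) = A + 2*u
T = 2*sqrt(122) (T = sqrt(488) = 2*sqrt(122) ≈ 22.091)
p = 102 (p = -2 + 2*52 = -2 + 104 = 102)
(p + T)*(923 - (-1)*1923) = (102 + 2*sqrt(122))*(923 - (-1)*1923) = (102 + 2*sqrt(122))*(923 - 1*(-1923)) = (102 + 2*sqrt(122))*(923 + 1923) = (102 + 2*sqrt(122))*2846 = 290292 + 5692*sqrt(122)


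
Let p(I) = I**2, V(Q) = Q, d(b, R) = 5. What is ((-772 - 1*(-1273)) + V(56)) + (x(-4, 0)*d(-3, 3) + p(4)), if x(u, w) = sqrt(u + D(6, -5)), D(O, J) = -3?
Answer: 573 + 5*I*sqrt(7) ≈ 573.0 + 13.229*I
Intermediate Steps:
x(u, w) = sqrt(-3 + u) (x(u, w) = sqrt(u - 3) = sqrt(-3 + u))
((-772 - 1*(-1273)) + V(56)) + (x(-4, 0)*d(-3, 3) + p(4)) = ((-772 - 1*(-1273)) + 56) + (sqrt(-3 - 4)*5 + 4**2) = ((-772 + 1273) + 56) + (sqrt(-7)*5 + 16) = (501 + 56) + ((I*sqrt(7))*5 + 16) = 557 + (5*I*sqrt(7) + 16) = 557 + (16 + 5*I*sqrt(7)) = 573 + 5*I*sqrt(7)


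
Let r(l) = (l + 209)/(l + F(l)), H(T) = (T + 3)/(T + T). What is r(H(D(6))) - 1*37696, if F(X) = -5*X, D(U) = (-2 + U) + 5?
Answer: -302197/8 ≈ -37775.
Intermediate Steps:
D(U) = 3 + U
H(T) = (3 + T)/(2*T) (H(T) = (3 + T)/((2*T)) = (3 + T)*(1/(2*T)) = (3 + T)/(2*T))
r(l) = -(209 + l)/(4*l) (r(l) = (l + 209)/(l - 5*l) = (209 + l)/((-4*l)) = (209 + l)*(-1/(4*l)) = -(209 + l)/(4*l))
r(H(D(6))) - 1*37696 = (-209 - (3 + (3 + 6))/(2*(3 + 6)))/(4*(((3 + (3 + 6))/(2*(3 + 6))))) - 1*37696 = (-209 - (3 + 9)/(2*9))/(4*(((1/2)*(3 + 9)/9))) - 37696 = (-209 - 12/(2*9))/(4*(((1/2)*(1/9)*12))) - 37696 = (-209 - 1*2/3)/(4*(2/3)) - 37696 = (1/4)*(3/2)*(-209 - 2/3) - 37696 = (1/4)*(3/2)*(-629/3) - 37696 = -629/8 - 37696 = -302197/8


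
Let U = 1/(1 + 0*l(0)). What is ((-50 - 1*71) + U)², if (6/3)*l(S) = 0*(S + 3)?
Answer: 14400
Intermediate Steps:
l(S) = 0 (l(S) = (0*(S + 3))/2 = (0*(3 + S))/2 = (½)*0 = 0)
U = 1 (U = 1/(1 + 0*0) = 1/(1 + 0) = 1/1 = 1)
((-50 - 1*71) + U)² = ((-50 - 1*71) + 1)² = ((-50 - 71) + 1)² = (-121 + 1)² = (-120)² = 14400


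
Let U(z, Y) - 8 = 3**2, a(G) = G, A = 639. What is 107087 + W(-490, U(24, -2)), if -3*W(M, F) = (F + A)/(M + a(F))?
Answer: 151957109/1419 ≈ 1.0709e+5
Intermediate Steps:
U(z, Y) = 17 (U(z, Y) = 8 + 3**2 = 8 + 9 = 17)
W(M, F) = -(639 + F)/(3*(F + M)) (W(M, F) = -(F + 639)/(3*(M + F)) = -(639 + F)/(3*(F + M)))
107087 + W(-490, U(24, -2)) = 107087 + (-213 - 1/3*17)/(17 - 490) = 107087 + (-213 - 17/3)/(-473) = 107087 - 1/473*(-656/3) = 107087 + 656/1419 = 151957109/1419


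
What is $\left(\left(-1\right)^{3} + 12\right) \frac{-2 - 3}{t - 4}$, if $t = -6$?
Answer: $\frac{11}{2} \approx 5.5$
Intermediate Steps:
$\left(\left(-1\right)^{3} + 12\right) \frac{-2 - 3}{t - 4} = \left(\left(-1\right)^{3} + 12\right) \frac{-2 - 3}{-6 - 4} = \left(-1 + 12\right) \left(- \frac{5}{-10}\right) = 11 \left(\left(-5\right) \left(- \frac{1}{10}\right)\right) = 11 \cdot \frac{1}{2} = \frac{11}{2}$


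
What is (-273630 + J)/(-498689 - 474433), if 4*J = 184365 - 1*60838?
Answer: 970993/3892488 ≈ 0.24945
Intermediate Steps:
J = 123527/4 (J = (184365 - 1*60838)/4 = (184365 - 60838)/4 = (¼)*123527 = 123527/4 ≈ 30882.)
(-273630 + J)/(-498689 - 474433) = (-273630 + 123527/4)/(-498689 - 474433) = -970993/4/(-973122) = -970993/4*(-1/973122) = 970993/3892488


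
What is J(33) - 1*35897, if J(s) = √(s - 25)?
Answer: -35897 + 2*√2 ≈ -35894.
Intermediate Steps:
J(s) = √(-25 + s)
J(33) - 1*35897 = √(-25 + 33) - 1*35897 = √8 - 35897 = 2*√2 - 35897 = -35897 + 2*√2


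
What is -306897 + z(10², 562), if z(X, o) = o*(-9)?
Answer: -311955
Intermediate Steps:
z(X, o) = -9*o
-306897 + z(10², 562) = -306897 - 9*562 = -306897 - 5058 = -311955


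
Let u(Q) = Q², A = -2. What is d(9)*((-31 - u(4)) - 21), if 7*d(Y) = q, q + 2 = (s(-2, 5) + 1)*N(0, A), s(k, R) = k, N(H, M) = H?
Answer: 136/7 ≈ 19.429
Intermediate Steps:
q = -2 (q = -2 + (-2 + 1)*0 = -2 - 1*0 = -2 + 0 = -2)
d(Y) = -2/7 (d(Y) = (⅐)*(-2) = -2/7)
d(9)*((-31 - u(4)) - 21) = -2*((-31 - 1*4²) - 21)/7 = -2*((-31 - 1*16) - 21)/7 = -2*((-31 - 16) - 21)/7 = -2*(-47 - 21)/7 = -2/7*(-68) = 136/7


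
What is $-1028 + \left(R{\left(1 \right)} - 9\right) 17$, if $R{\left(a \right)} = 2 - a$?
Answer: $-1164$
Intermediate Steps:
$-1028 + \left(R{\left(1 \right)} - 9\right) 17 = -1028 + \left(\left(2 - 1\right) - 9\right) 17 = -1028 + \left(1 - 9\right) 17 = -1028 - 136 = -1164$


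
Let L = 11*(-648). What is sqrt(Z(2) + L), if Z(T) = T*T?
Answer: 2*I*sqrt(1781) ≈ 84.404*I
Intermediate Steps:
L = -7128
Z(T) = T**2
sqrt(Z(2) + L) = sqrt(2**2 - 7128) = sqrt(4 - 7128) = sqrt(-7124) = 2*I*sqrt(1781)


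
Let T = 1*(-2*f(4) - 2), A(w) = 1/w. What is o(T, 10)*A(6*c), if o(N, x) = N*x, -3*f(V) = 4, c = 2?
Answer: 5/9 ≈ 0.55556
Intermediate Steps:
f(V) = -4/3 (f(V) = -⅓*4 = -4/3)
T = ⅔ (T = 1*(-2*(-4/3) - 2) = 1*(8/3 - 2) = 1*(⅔) = ⅔ ≈ 0.66667)
o(T, 10)*A(6*c) = ((⅔)*10)/((6*2)) = (20/3)/12 = (20/3)*(1/12) = 5/9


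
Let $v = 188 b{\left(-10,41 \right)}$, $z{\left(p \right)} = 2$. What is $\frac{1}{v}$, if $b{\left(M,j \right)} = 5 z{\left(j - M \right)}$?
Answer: $\frac{1}{1880} \approx 0.00053191$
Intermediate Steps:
$b{\left(M,j \right)} = 10$ ($b{\left(M,j \right)} = 5 \cdot 2 = 10$)
$v = 1880$ ($v = 188 \cdot 10 = 1880$)
$\frac{1}{v} = \frac{1}{1880}$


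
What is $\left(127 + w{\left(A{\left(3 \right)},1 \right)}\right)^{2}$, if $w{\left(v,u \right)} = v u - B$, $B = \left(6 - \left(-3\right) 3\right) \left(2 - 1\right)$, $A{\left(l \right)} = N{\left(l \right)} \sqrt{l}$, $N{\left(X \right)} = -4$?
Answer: $12592 - 896 \sqrt{3} \approx 11040.0$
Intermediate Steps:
$A{\left(l \right)} = - 4 \sqrt{l}$
$B = 15$ ($B = \left(6 - -9\right) 1 = \left(6 + 9\right) 1 = 15 \cdot 1 = 15$)
$w{\left(v,u \right)} = -15 + u v$ ($w{\left(v,u \right)} = v u - 15 = u v - 15 = -15 + u v$)
$\left(127 + w{\left(A{\left(3 \right)},1 \right)}\right)^{2} = \left(127 - \left(15 - - 4 \sqrt{3}\right)\right)^{2} = \left(127 - \left(15 + 4 \sqrt{3}\right)\right)^{2} = \left(112 - 4 \sqrt{3}\right)^{2}$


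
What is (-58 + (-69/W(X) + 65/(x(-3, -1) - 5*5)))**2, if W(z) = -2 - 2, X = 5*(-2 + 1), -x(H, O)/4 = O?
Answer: 13564489/7056 ≈ 1922.4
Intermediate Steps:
x(H, O) = -4*O
X = -5 (X = 5*(-1) = -5)
W(z) = -4
(-58 + (-69/W(X) + 65/(x(-3, -1) - 5*5)))**2 = (-58 + (-69/(-4) + 65/(-4*(-1) - 5*5)))**2 = (-58 + (-69*(-1/4) + 65/(4 - 25)))**2 = (-58 + (69/4 + 65/(-21)))**2 = (-58 + (69/4 + 65*(-1/21)))**2 = (-58 + (69/4 - 65/21))**2 = (-58 + 1189/84)**2 = (-3683/84)**2 = 13564489/7056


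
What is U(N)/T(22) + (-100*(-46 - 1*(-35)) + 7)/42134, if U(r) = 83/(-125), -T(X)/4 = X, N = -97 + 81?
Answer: 7837061/231737000 ≈ 0.033819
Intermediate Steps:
N = -16
T(X) = -4*X
U(r) = -83/125 (U(r) = 83*(-1/125) = -83/125)
U(N)/T(22) + (-100*(-46 - 1*(-35)) + 7)/42134 = -83/(125*((-4*22))) + (-100*(-46 - 1*(-35)) + 7)/42134 = -83/125/(-88) + (-100*(-46 + 35) + 7)*(1/42134) = -83/125*(-1/88) + (-100*(-11) + 7)*(1/42134) = 83/11000 + (1100 + 7)*(1/42134) = 83/11000 + 1107*(1/42134) = 83/11000 + 1107/42134 = 7837061/231737000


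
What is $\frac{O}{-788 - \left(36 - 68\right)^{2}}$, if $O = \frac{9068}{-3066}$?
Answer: $\frac{2267}{1388898} \approx 0.0016322$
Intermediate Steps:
$O = - \frac{4534}{1533}$ ($O = 9068 \left(- \frac{1}{3066}\right) = - \frac{4534}{1533} \approx -2.9576$)
$\frac{O}{-788 - \left(36 - 68\right)^{2}} = - \frac{4534}{1533 \left(-788 - \left(36 - 68\right)^{2}\right)} = - \frac{4534}{1533 \left(-788 - \left(-32\right)^{2}\right)} = - \frac{4534}{1533 \left(-788 - 1024\right)} = - \frac{4534}{1533 \left(-1812\right)} = \left(- \frac{4534}{1533}\right) \left(- \frac{1}{1812}\right) = \frac{2267}{1388898}$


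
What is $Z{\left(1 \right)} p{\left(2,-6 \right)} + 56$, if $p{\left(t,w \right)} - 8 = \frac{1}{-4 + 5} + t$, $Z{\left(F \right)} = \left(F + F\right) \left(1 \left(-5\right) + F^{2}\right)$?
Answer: $-32$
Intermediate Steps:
$Z{\left(F \right)} = 2 F \left(-5 + F^{2}\right)$
$p{\left(t,w \right)} = 9 + t$ ($p{\left(t,w \right)} = 8 + \left(\frac{1}{-4 + 5} + t\right) = 8 + \left(1^{-1} + t\right) = 8 + \left(1 + t\right) = 9 + t$)
$Z{\left(1 \right)} p{\left(2,-6 \right)} + 56 = 2 \cdot 1 \left(-5 + 1^{2}\right) \left(9 + 2\right) + 56 = 2 \cdot 1 \left(-5 + 1\right) 11 + 56 = 2 \cdot 1 \left(-4\right) 11 + 56 = \left(-8\right) 11 + 56 = -88 + 56 = -32$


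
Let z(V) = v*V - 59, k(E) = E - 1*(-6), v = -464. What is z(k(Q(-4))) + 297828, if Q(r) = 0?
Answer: 294985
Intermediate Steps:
k(E) = 6 + E (k(E) = E + 6 = 6 + E)
z(V) = -59 - 464*V (z(V) = -464*V - 59 = -59 - 464*V)
z(k(Q(-4))) + 297828 = (-59 - 464*(6 + 0)) + 297828 = (-59 - 464*6) + 297828 = (-59 - 2784) + 297828 = -2843 + 297828 = 294985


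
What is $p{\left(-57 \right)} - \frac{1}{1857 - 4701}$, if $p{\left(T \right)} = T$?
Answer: $- \frac{162107}{2844} \approx -57.0$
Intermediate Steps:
$p{\left(-57 \right)} - \frac{1}{1857 - 4701} = -57 - \frac{1}{1857 - 4701} = -57 - \frac{1}{-2844} = -57 - - \frac{1}{2844} = -57 + \frac{1}{2844} = - \frac{162107}{2844}$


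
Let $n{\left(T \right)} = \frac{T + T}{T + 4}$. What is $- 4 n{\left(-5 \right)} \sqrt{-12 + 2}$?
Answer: $- 40 i \sqrt{10} \approx - 126.49 i$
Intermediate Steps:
$n{\left(T \right)} = \frac{2 T}{4 + T}$
$- 4 n{\left(-5 \right)} \sqrt{-12 + 2} = - 4 \cdot 2 \left(-5\right) \frac{1}{4 - 5} \sqrt{-12 + 2} = - 4 \cdot 2 \left(-5\right) \frac{1}{-1} \sqrt{-10} = - 4 \cdot 2 \left(-5\right) \left(-1\right) i \sqrt{10} = \left(-4\right) 10 i \sqrt{10} = - 40 i \sqrt{10}$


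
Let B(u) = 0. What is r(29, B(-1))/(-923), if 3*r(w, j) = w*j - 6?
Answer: 2/923 ≈ 0.0021668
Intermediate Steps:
r(w, j) = -2 + j*w/3 (r(w, j) = (w*j - 6)/3 = (j*w - 6)/3 = (-6 + j*w)/3 = -2 + j*w/3)
r(29, B(-1))/(-923) = (-2 + (1/3)*0*29)/(-923) = (-2 + 0)*(-1/923) = -2*(-1/923) = 2/923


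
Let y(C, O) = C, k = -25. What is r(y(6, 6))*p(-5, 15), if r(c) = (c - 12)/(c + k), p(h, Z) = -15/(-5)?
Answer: 18/19 ≈ 0.94737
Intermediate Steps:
p(h, Z) = 3 (p(h, Z) = -15*(-1/5) = 3)
r(c) = (-12 + c)/(-25 + c) (r(c) = (c - 12)/(c - 25) = (-12 + c)/(-25 + c))
r(y(6, 6))*p(-5, 15) = ((-12 + 6)/(-25 + 6))*3 = (-6/(-19))*3 = -1/19*(-6)*3 = (6/19)*3 = 18/19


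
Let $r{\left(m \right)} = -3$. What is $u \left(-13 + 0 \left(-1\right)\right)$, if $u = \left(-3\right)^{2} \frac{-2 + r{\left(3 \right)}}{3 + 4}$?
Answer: $\frac{585}{7} \approx 83.571$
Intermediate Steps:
$u = - \frac{45}{7}$ ($u = \left(-3\right)^{2} \frac{-2 - 3}{3 + 4} = 9 \left(- \frac{5}{7}\right) = - \frac{45}{7} \approx -6.4286$)
$u \left(-13 + 0 \left(-1\right)\right) = - \frac{45 \left(-13 + 0 \left(-1\right)\right)}{7} = - \frac{45 \left(-13 + 0\right)}{7} = \left(- \frac{45}{7}\right) \left(-13\right) = \frac{585}{7}$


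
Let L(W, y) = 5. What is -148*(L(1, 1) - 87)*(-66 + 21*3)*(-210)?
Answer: 7645680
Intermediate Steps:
-148*(L(1, 1) - 87)*(-66 + 21*3)*(-210) = -148*(5 - 87)*(-66 + 21*3)*(-210) = -(-12136)*(-66 + 63)*(-210) = -(-12136)*(-3)*(-210) = -148*246*(-210) = -36408*(-210) = 7645680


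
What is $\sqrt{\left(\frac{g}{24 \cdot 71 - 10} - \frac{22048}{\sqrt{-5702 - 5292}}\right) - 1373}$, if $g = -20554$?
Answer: $\frac{2 \sqrt{-62038964216026 + 89822761028 i \sqrt{10994}}}{423269} \approx 2.8169 + 37.324 i$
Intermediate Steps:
$\sqrt{\left(\frac{g}{24 \cdot 71 - 10} - \frac{22048}{\sqrt{-5702 - 5292}}\right) - 1373} = \sqrt{\left(- \frac{20554}{24 \cdot 71 - 10} - \frac{22048}{\sqrt{-5702 - 5292}}\right) - 1373} = \sqrt{\left(- \frac{20554}{1704 - 10} - \frac{22048}{\sqrt{-10994}}\right) - 1373} = \sqrt{\left(- \frac{20554}{1694} - \frac{22048}{i \sqrt{10994}}\right) - 1373} = \sqrt{\left(\left(-20554\right) \frac{1}{1694} - 22048 \left(- \frac{i \sqrt{10994}}{10994}\right)\right) - 1373} = \sqrt{\left(- \frac{10277}{847} + \frac{11024 i \sqrt{10994}}{5497}\right) - 1373} = \sqrt{- \frac{1173208}{847} + \frac{11024 i \sqrt{10994}}{5497}}$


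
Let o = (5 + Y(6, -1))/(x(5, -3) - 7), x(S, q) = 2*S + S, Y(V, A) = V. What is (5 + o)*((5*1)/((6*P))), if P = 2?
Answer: 85/32 ≈ 2.6563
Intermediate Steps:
x(S, q) = 3*S
o = 11/8 (o = (5 + 6)/(3*5 - 7) = 11/(15 - 7) = 11/8 ≈ 1.3750)
(5 + o)*((5*1)/((6*P))) = (5 + 11/8)*((5*1)/((6*2))) = 51*(5/12)/8 = 51*(5*(1/12))/8 = (51/8)*(5/12) = 85/32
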